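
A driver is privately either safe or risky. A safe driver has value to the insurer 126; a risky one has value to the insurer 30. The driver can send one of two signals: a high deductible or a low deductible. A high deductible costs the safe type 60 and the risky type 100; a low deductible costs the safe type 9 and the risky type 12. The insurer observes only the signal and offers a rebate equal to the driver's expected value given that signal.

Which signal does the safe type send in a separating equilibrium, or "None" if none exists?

None

Try safe → high deductible, risky → low deductible:
  If types separate, high deductible earns payment 126 and low deductible earns 30.
  Safe: high deductible gives 126 − 60 = 66; low deductible gives 30 − 9 = 21. No deviation. ✓
  Risky: low deductible gives 30 − 12 = 18; high deductible gives 126 − 100 = 26. Would deviate. ✗
Try safe → low deductible, risky → high deductible:
  If types separate, low deductible earns payment 126 and high deductible earns 30.
  Safe: low deductible gives 126 − 9 = 117; high deductible gives 30 − 60 = -30. No deviation. ✓
  Risky: high deductible gives 30 − 100 = -70; low deductible gives 126 − 12 = 114. Would deviate. ✗
Neither assignment is incentive-compatible.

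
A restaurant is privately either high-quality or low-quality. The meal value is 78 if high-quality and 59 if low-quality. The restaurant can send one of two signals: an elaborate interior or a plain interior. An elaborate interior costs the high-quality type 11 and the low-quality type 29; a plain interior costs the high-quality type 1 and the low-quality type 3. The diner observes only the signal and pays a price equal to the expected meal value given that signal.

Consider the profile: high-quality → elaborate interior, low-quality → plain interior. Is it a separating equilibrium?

If types separate, elaborate interior earns payment 78 and plain interior earns 59.
High-quality: elaborate interior gives 78 − 11 = 67; plain interior gives 59 − 1 = 58. No deviation. ✓
Low-quality: plain interior gives 59 − 3 = 56; elaborate interior gives 78 − 29 = 49. No deviation. ✓
Both incentive constraints hold.

Yes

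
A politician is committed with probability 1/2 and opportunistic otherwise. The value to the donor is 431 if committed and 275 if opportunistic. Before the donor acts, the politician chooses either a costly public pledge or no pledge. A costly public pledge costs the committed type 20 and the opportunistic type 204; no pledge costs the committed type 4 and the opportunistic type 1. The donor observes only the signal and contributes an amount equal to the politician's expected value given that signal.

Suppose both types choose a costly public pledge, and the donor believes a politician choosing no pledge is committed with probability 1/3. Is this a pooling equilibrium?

On the equilibrium path (pledge) the donor holds the prior 1/2 and pays 1/2·431 + 1/2·275 = 353. Off-path (no pledge) belief 1/3 gives 1/3·431 + 2/3·275 = 327.
Committed: pledge gives 353 − 20 = 333; no pledge gives 327 − 4 = 323. Stays. ✓
Opportunistic: pledge gives 353 − 204 = 149; no pledge gives 327 − 1 = 326. Deviates. ✗

No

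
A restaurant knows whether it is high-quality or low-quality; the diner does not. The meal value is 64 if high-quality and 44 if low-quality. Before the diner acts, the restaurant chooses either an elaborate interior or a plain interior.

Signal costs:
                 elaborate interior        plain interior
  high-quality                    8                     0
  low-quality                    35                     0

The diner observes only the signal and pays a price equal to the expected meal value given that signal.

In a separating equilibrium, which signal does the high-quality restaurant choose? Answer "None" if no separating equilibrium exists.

elaborate interior

Try high-quality → elaborate interior, low-quality → plain interior:
  If types separate, elaborate interior earns payment 64 and plain interior earns 44.
  High-quality: elaborate interior gives 64 − 8 = 56; plain interior gives 44 − 0 = 44. No deviation. ✓
  Low-quality: plain interior gives 44 − 0 = 44; elaborate interior gives 64 − 35 = 29. No deviation. ✓
Both hold — the high-quality type sends elaborate interior.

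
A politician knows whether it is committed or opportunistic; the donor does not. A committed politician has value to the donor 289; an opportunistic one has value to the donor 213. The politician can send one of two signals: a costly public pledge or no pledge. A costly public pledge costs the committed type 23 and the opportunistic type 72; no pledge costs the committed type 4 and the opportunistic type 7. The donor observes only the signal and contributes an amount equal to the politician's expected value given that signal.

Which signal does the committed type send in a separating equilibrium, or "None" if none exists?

Try committed → pledge, opportunistic → no pledge:
  If types separate, pledge earns payment 289 and no pledge earns 213.
  Committed: pledge gives 289 − 23 = 266; no pledge gives 213 − 4 = 209. No deviation. ✓
  Opportunistic: no pledge gives 213 − 7 = 206; pledge gives 289 − 72 = 217. Would deviate. ✗
Try committed → no pledge, opportunistic → pledge:
  If types separate, no pledge earns payment 289 and pledge earns 213.
  Committed: no pledge gives 289 − 4 = 285; pledge gives 213 − 23 = 190. No deviation. ✓
  Opportunistic: pledge gives 213 − 72 = 141; no pledge gives 289 − 7 = 282. Would deviate. ✗
Neither assignment is incentive-compatible.

None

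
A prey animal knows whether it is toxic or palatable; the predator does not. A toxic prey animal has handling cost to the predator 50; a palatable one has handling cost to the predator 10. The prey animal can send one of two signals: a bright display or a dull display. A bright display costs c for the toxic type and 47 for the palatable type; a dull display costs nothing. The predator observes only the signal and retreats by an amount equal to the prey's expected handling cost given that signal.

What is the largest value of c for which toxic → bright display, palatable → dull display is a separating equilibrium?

Under separation: bright display → toxic (pays 50); dull display → palatable (pays 10).
Palatable: 10 − 0 = 10 ≥ 50 − 47 = 3. Holds regardless of c. ✓
Toxic: 50 − c ≥ 10 − 0, so c ≤ 50 − 10 = 40.

40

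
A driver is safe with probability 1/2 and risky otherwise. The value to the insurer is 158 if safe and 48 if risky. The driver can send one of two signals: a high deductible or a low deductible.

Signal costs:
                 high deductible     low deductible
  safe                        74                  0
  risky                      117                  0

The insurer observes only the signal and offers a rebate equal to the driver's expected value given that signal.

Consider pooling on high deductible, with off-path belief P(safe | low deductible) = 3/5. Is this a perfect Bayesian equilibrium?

At the pooled signal (high deductible) the insurer holds the prior 1/2 and pays 1/2·158 + 1/2·48 = 103. Off-path (low deductible) belief 3/5 gives 3/5·158 + 2/5·48 = 114.
Safe: high deductible gives 103 − 74 = 29; low deductible gives 114 − 0 = 114. Deviates. ✗
Risky: high deductible gives 103 − 117 = -14; low deductible gives 114 − 0 = 114. Deviates. ✗

No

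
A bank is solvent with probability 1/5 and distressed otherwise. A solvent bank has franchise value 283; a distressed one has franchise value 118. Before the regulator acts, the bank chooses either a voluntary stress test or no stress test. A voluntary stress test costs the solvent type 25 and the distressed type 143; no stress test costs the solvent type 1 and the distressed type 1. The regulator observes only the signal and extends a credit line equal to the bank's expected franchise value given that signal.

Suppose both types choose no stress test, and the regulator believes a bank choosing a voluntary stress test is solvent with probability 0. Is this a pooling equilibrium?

Yes

At the pooled signal (no stress test) the regulator holds the prior 1/5 and pays 1/5·283 + 4/5·118 = 151. Off-path (stress test) belief 0 gives 0·283 + 1·118 = 118.
Solvent: no stress test gives 151 − 1 = 150; stress test gives 118 − 25 = 93. Stays. ✓
Distressed: no stress test gives 151 − 1 = 150; stress test gives 118 − 143 = -25. Stays. ✓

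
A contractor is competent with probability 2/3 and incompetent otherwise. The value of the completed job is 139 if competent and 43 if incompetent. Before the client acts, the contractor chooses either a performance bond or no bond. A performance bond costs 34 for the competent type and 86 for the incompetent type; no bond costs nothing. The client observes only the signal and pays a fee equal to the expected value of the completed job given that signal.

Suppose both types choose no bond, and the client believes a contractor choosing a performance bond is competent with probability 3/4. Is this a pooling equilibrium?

At the pooled signal (no bond) the client holds the prior 2/3 and pays 2/3·139 + 1/3·43 = 107. Off-path (bond) belief 3/4 gives 3/4·139 + 1/4·43 = 115.
Competent: no bond gives 107 − 0 = 107; bond gives 115 − 34 = 81. Stays. ✓
Incompetent: no bond gives 107 − 0 = 107; bond gives 115 − 86 = 29. Stays. ✓

Yes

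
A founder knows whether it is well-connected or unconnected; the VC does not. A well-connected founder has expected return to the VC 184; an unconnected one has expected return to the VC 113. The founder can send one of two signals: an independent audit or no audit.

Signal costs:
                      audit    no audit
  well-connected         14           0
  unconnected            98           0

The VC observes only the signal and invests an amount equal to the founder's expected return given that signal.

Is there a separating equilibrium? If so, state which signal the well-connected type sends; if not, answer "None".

Try well-connected → audit, unconnected → no audit:
  If types separate, audit earns payment 184 and no audit earns 113.
  Well-connected: audit gives 184 − 14 = 170; no audit gives 113 − 0 = 113. No deviation. ✓
  Unconnected: no audit gives 113 − 0 = 113; audit gives 184 − 98 = 86. No deviation. ✓
Both hold — the well-connected type sends audit.

audit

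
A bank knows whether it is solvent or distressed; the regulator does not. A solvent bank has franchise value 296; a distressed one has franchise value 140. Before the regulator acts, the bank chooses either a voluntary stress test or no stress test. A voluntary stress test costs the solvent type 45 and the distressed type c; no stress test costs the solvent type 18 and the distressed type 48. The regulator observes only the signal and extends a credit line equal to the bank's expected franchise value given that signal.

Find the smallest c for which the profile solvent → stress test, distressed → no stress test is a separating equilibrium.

204

Under separation: stress test → solvent (pays 296); no stress test → distressed (pays 140).
Solvent: 296 − 45 = 251 ≥ 140 − 18 = 122. Holds regardless of c. ✓
Distressed: 140 − 48 ≥ 296 − c, so c ≥ 296 − 92 = 204.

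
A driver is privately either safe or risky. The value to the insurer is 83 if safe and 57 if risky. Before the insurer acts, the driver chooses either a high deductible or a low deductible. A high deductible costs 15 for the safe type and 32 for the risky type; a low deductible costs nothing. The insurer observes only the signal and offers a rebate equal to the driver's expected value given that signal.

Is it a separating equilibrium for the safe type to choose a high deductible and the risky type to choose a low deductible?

Yes

Under separation the insurer infers type exactly: high deductible → safe (pays 83), low deductible → risky (pays 57).
Safe: high deductible gives 83 − 15 = 68; low deductible gives 57 − 0 = 57. No deviation. ✓
Risky: low deductible gives 57 − 0 = 57; high deductible gives 83 − 32 = 51. No deviation. ✓
Neither type gains from mimicking the other.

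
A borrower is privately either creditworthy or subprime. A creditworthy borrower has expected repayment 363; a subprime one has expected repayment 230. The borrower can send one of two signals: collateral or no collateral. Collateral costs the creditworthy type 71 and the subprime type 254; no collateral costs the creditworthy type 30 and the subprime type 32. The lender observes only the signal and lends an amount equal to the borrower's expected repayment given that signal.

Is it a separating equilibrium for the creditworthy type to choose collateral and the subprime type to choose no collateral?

If types separate, collateral earns payment 363 and no collateral earns 230.
Creditworthy: collateral gives 363 − 71 = 292; no collateral gives 230 − 30 = 200. No deviation. ✓
Subprime: no collateral gives 230 − 32 = 198; collateral gives 363 − 254 = 109. No deviation. ✓
Both incentive constraints hold.

Yes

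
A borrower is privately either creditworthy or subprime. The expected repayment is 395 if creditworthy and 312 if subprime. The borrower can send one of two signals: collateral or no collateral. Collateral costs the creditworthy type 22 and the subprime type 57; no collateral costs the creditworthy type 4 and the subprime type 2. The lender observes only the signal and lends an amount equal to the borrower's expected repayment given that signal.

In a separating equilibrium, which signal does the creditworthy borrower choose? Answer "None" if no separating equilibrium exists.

None

Try creditworthy → collateral, subprime → no collateral:
  Under separation the lender infers type exactly: collateral → creditworthy (pays 395), no collateral → subprime (pays 312).
  Creditworthy: collateral gives 395 − 22 = 373; no collateral gives 312 − 4 = 308. No deviation. ✓
  Subprime: no collateral gives 312 − 2 = 310; collateral gives 395 − 57 = 338. Would deviate. ✗
Try creditworthy → no collateral, subprime → collateral:
  Under separation the lender infers type exactly: no collateral → creditworthy (pays 395), collateral → subprime (pays 312).
  Creditworthy: no collateral gives 395 − 4 = 391; collateral gives 312 − 22 = 290. No deviation. ✓
  Subprime: collateral gives 312 − 57 = 255; no collateral gives 395 − 2 = 393. Would deviate. ✗
Neither assignment is incentive-compatible.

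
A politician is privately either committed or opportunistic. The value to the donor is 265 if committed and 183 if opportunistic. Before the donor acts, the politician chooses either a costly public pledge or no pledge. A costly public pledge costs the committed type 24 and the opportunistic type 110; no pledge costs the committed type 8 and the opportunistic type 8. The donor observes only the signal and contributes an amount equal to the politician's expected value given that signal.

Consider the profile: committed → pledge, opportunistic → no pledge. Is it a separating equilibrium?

Yes

If types separate, pledge earns payment 265 and no pledge earns 183.
Committed: pledge gives 265 − 24 = 241; no pledge gives 183 − 8 = 175. No deviation. ✓
Opportunistic: no pledge gives 183 − 8 = 175; pledge gives 265 − 110 = 155. No deviation. ✓
Both incentive constraints hold.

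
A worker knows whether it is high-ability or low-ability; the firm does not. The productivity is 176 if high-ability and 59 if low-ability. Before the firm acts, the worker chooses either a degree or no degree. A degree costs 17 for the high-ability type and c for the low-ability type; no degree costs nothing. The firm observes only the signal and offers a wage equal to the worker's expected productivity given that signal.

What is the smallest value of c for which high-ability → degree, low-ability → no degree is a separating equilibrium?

117

Under separation: degree → high-ability (pays 176); no degree → low-ability (pays 59).
High-ability: 176 − 17 = 159 ≥ 59 − 0 = 59. Holds regardless of c. ✓
Low-ability: 59 − 0 ≥ 176 − c, so c ≥ 176 − 59 = 117.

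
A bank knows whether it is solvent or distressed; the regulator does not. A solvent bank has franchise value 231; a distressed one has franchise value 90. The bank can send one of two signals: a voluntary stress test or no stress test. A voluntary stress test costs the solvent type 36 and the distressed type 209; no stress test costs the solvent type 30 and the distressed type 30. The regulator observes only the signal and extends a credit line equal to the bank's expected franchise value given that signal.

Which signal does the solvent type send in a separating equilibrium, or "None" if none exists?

stress test

Try solvent → stress test, distressed → no stress test:
  If types separate, stress test earns payment 231 and no stress test earns 90.
  Solvent: stress test gives 231 − 36 = 195; no stress test gives 90 − 30 = 60. No deviation. ✓
  Distressed: no stress test gives 90 − 30 = 60; stress test gives 231 − 209 = 22. No deviation. ✓
Both hold — the solvent type sends stress test.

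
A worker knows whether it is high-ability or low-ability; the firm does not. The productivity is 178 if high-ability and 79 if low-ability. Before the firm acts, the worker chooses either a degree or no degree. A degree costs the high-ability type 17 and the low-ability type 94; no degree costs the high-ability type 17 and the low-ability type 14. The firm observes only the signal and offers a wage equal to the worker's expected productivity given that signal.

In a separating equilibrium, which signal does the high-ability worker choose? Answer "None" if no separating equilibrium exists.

None

Try high-ability → degree, low-ability → no degree:
  If types separate, degree earns payment 178 and no degree earns 79.
  High-ability: degree gives 178 − 17 = 161; no degree gives 79 − 17 = 62. No deviation. ✓
  Low-ability: no degree gives 79 − 14 = 65; degree gives 178 − 94 = 84. Would deviate. ✗
Try high-ability → no degree, low-ability → degree:
  If types separate, no degree earns payment 178 and degree earns 79.
  High-ability: no degree gives 178 − 17 = 161; degree gives 79 − 17 = 62. No deviation. ✓
  Low-ability: degree gives 79 − 94 = -15; no degree gives 178 − 14 = 164. Would deviate. ✗
Neither assignment is incentive-compatible.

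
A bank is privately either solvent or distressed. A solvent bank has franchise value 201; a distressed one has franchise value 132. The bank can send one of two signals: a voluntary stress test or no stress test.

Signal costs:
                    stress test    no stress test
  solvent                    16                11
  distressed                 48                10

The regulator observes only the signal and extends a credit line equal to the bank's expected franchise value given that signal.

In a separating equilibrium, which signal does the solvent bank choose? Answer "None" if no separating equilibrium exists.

None

Try solvent → stress test, distressed → no stress test:
  Under separation the regulator infers type exactly: stress test → solvent (pays 201), no stress test → distressed (pays 132).
  Solvent: stress test gives 201 − 16 = 185; no stress test gives 132 − 11 = 121. No deviation. ✓
  Distressed: no stress test gives 132 − 10 = 122; stress test gives 201 − 48 = 153. Would deviate. ✗
Try solvent → no stress test, distressed → stress test:
  Under separation the regulator infers type exactly: no stress test → solvent (pays 201), stress test → distressed (pays 132).
  Solvent: no stress test gives 201 − 11 = 190; stress test gives 132 − 16 = 116. No deviation. ✓
  Distressed: stress test gives 132 − 48 = 84; no stress test gives 201 − 10 = 191. Would deviate. ✗
Neither assignment is incentive-compatible.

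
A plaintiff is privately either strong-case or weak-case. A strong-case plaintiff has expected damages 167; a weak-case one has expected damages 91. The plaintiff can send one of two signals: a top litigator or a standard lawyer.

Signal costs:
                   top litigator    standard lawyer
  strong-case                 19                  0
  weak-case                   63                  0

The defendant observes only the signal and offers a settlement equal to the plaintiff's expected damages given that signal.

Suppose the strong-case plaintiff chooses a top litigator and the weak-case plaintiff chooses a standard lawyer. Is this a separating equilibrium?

Under separation the defendant infers type exactly: top litigator → strong-case (pays 167), standard lawyer → weak-case (pays 91).
Strong-case: top litigator gives 167 − 19 = 148; standard lawyer gives 91 − 0 = 91. No deviation. ✓
Weak-case: standard lawyer gives 91 − 0 = 91; top litigator gives 167 − 63 = 104. Would deviate. ✗

No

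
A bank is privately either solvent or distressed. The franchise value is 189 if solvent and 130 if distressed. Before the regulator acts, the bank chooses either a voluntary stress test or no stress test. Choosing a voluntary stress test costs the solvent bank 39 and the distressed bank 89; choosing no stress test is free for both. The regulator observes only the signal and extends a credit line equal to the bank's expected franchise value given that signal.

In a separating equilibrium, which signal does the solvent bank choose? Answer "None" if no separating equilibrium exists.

stress test

Try solvent → stress test, distressed → no stress test:
  If types separate, stress test earns payment 189 and no stress test earns 130.
  Solvent: stress test gives 189 − 39 = 150; no stress test gives 130 − 0 = 130. No deviation. ✓
  Distressed: no stress test gives 130 − 0 = 130; stress test gives 189 − 89 = 100. No deviation. ✓
Both hold — the solvent type sends stress test.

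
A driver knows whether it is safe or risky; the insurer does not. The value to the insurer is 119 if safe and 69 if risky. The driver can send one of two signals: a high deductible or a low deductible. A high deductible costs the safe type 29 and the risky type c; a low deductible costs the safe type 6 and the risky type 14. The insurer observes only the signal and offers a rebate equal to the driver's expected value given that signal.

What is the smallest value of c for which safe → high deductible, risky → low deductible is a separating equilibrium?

Under separation: high deductible → safe (pays 119); low deductible → risky (pays 69).
Safe: 119 − 29 = 90 ≥ 69 − 6 = 63. Holds regardless of c. ✓
Risky: 69 − 14 ≥ 119 − c, so c ≥ 119 − 55 = 64.

64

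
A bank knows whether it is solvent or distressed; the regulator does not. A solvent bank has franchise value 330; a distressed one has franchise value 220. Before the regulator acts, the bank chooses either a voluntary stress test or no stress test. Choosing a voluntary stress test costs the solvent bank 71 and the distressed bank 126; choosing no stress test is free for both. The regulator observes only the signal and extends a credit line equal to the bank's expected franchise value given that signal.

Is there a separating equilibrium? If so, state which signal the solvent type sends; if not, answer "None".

stress test

Try solvent → stress test, distressed → no stress test:
  Under separation the regulator infers type exactly: stress test → solvent (pays 330), no stress test → distressed (pays 220).
  Solvent: stress test gives 330 − 71 = 259; no stress test gives 220 − 0 = 220. No deviation. ✓
  Distressed: no stress test gives 220 − 0 = 220; stress test gives 330 − 126 = 204. No deviation. ✓
Both hold — the solvent type sends stress test.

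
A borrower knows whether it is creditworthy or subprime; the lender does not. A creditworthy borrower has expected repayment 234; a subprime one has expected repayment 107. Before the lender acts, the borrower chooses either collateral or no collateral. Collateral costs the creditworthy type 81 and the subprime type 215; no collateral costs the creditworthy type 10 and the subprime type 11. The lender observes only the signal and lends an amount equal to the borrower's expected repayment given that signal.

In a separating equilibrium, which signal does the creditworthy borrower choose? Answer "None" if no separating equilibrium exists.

Try creditworthy → collateral, subprime → no collateral:
  If types separate, collateral earns payment 234 and no collateral earns 107.
  Creditworthy: collateral gives 234 − 81 = 153; no collateral gives 107 − 10 = 97. No deviation. ✓
  Subprime: no collateral gives 107 − 11 = 96; collateral gives 234 − 215 = 19. No deviation. ✓
Both hold — the creditworthy type sends collateral.

collateral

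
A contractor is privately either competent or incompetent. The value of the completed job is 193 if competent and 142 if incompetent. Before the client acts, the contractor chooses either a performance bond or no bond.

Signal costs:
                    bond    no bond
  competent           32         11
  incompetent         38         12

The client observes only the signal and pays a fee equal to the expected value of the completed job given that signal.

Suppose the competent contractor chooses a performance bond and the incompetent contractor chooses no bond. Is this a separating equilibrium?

No

If types separate, bond earns payment 193 and no bond earns 142.
Competent: bond gives 193 − 32 = 161; no bond gives 142 − 11 = 131. No deviation. ✓
Incompetent: no bond gives 142 − 12 = 130; bond gives 193 − 38 = 155. Would deviate. ✗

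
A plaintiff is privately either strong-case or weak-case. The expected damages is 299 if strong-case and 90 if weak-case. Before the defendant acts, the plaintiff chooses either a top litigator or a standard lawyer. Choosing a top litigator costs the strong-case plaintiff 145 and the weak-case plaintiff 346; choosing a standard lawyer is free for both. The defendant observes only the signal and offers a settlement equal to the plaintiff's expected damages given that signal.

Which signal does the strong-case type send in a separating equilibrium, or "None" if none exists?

top litigator

Try strong-case → top litigator, weak-case → standard lawyer:
  If types separate, top litigator earns payment 299 and standard lawyer earns 90.
  Strong-case: top litigator gives 299 − 145 = 154; standard lawyer gives 90 − 0 = 90. No deviation. ✓
  Weak-case: standard lawyer gives 90 − 0 = 90; top litigator gives 299 − 346 = -47. No deviation. ✓
Both hold — the strong-case type sends top litigator.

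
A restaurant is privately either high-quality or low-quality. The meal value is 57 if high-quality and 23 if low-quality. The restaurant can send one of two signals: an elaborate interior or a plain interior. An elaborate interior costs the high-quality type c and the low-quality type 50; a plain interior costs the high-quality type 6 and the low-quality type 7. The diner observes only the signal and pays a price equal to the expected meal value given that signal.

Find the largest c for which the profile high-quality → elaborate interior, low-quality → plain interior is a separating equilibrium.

40

Under separation: elaborate interior → high-quality (pays 57); plain interior → low-quality (pays 23).
Low-quality: 23 − 7 = 16 ≥ 57 − 50 = 7. Holds regardless of c. ✓
High-quality: 57 − c ≥ 23 − 6, so c ≤ 57 − 17 = 40.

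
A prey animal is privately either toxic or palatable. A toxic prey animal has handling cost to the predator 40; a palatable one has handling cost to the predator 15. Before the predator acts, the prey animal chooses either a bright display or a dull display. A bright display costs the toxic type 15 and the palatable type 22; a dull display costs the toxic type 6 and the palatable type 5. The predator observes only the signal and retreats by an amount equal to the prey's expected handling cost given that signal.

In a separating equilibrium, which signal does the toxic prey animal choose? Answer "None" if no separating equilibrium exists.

Try toxic → bright display, palatable → dull display:
  If types separate, bright display earns payment 40 and dull display earns 15.
  Toxic: bright display gives 40 − 15 = 25; dull display gives 15 − 6 = 9. No deviation. ✓
  Palatable: dull display gives 15 − 5 = 10; bright display gives 40 − 22 = 18. Would deviate. ✗
Try toxic → dull display, palatable → bright display:
  If types separate, dull display earns payment 40 and bright display earns 15.
  Toxic: dull display gives 40 − 6 = 34; bright display gives 15 − 15 = 0. No deviation. ✓
  Palatable: bright display gives 15 − 22 = -7; dull display gives 40 − 5 = 35. Would deviate. ✗
Neither assignment is incentive-compatible.

None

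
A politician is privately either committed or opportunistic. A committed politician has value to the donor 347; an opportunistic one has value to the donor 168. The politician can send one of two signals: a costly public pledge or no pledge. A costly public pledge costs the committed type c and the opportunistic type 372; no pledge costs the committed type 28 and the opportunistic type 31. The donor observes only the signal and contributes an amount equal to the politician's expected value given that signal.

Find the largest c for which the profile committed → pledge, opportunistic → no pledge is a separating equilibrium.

Under separation: pledge → committed (pays 347); no pledge → opportunistic (pays 168).
Opportunistic: 168 − 31 = 137 ≥ 347 − 372 = -25. Holds regardless of c. ✓
Committed: 347 − c ≥ 168 − 28, so c ≤ 347 − 140 = 207.

207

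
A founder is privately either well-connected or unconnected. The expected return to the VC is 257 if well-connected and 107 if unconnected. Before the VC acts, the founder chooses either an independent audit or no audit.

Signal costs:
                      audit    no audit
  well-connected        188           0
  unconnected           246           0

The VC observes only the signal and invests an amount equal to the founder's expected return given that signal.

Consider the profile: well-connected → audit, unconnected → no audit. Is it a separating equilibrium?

No

If types separate, audit earns payment 257 and no audit earns 107.
Well-connected: audit gives 257 − 188 = 69; no audit gives 107 − 0 = 107. Would deviate. ✗
Unconnected: no audit gives 107 − 0 = 107; audit gives 257 − 246 = 11. No deviation. ✓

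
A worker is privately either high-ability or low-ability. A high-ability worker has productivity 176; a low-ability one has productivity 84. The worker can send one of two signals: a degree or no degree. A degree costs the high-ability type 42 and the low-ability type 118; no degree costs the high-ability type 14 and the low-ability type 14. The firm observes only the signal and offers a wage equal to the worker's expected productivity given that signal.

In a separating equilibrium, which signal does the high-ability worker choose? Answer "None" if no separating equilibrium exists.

Try high-ability → degree, low-ability → no degree:
  If types separate, degree earns payment 176 and no degree earns 84.
  High-ability: degree gives 176 − 42 = 134; no degree gives 84 − 14 = 70. No deviation. ✓
  Low-ability: no degree gives 84 − 14 = 70; degree gives 176 − 118 = 58. No deviation. ✓
Both hold — the high-ability type sends degree.

degree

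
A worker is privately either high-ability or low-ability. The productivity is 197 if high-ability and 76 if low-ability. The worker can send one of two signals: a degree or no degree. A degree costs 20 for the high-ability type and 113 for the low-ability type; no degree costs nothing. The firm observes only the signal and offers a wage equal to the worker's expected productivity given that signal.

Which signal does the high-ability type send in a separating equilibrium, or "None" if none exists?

None

Try high-ability → degree, low-ability → no degree:
  If types separate, degree earns payment 197 and no degree earns 76.
  High-ability: degree gives 197 − 20 = 177; no degree gives 76 − 0 = 76. No deviation. ✓
  Low-ability: no degree gives 76 − 0 = 76; degree gives 197 − 113 = 84. Would deviate. ✗
Try high-ability → no degree, low-ability → degree:
  If types separate, no degree earns payment 197 and degree earns 76.
  High-ability: no degree gives 197 − 0 = 197; degree gives 76 − 20 = 56. No deviation. ✓
  Low-ability: degree gives 76 − 113 = -37; no degree gives 197 − 0 = 197. Would deviate. ✗
Neither assignment is incentive-compatible.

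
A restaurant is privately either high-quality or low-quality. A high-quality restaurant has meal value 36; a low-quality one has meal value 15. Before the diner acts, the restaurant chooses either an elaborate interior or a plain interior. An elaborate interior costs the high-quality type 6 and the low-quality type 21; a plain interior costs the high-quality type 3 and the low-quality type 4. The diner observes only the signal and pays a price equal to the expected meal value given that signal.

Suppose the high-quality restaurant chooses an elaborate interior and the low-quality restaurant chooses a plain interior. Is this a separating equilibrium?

If types separate, elaborate interior earns payment 36 and plain interior earns 15.
High-quality: elaborate interior gives 36 − 6 = 30; plain interior gives 15 − 3 = 12. No deviation. ✓
Low-quality: plain interior gives 15 − 4 = 11; elaborate interior gives 36 − 21 = 15. Would deviate. ✗

No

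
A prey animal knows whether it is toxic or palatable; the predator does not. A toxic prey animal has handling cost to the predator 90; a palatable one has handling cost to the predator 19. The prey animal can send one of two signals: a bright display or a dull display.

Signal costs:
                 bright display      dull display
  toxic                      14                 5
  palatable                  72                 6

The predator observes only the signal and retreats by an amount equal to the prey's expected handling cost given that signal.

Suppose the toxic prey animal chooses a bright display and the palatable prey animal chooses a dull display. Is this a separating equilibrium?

No

If types separate, bright display earns payment 90 and dull display earns 19.
Toxic: bright display gives 90 − 14 = 76; dull display gives 19 − 5 = 14. No deviation. ✓
Palatable: dull display gives 19 − 6 = 13; bright display gives 90 − 72 = 18. Would deviate. ✗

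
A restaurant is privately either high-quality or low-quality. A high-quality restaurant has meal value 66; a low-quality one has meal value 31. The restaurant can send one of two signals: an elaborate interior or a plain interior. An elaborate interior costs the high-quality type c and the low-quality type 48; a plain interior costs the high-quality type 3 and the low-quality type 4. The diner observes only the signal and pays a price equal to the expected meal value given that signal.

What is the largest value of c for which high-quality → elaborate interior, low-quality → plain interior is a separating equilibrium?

Under separation: elaborate interior → high-quality (pays 66); plain interior → low-quality (pays 31).
Low-quality: 31 − 4 = 27 ≥ 66 − 48 = 18. Holds regardless of c. ✓
High-quality: 66 − c ≥ 31 − 3, so c ≤ 66 − 28 = 38.

38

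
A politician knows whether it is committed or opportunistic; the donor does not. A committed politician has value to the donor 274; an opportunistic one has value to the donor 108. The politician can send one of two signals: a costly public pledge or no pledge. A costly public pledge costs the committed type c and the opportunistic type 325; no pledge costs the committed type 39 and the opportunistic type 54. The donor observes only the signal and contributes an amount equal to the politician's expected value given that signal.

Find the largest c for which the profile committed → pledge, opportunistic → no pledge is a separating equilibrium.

Under separation: pledge → committed (pays 274); no pledge → opportunistic (pays 108).
Opportunistic: 108 − 54 = 54 ≥ 274 − 325 = -51. Holds regardless of c. ✓
Committed: 274 − c ≥ 108 − 39, so c ≤ 274 − 69 = 205.

205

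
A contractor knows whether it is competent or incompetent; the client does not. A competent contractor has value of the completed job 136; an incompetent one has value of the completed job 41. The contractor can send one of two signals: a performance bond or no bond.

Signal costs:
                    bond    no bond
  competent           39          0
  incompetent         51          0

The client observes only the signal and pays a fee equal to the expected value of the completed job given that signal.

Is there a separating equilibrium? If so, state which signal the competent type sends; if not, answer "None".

Try competent → bond, incompetent → no bond:
  Under separation the client infers type exactly: bond → competent (pays 136), no bond → incompetent (pays 41).
  Competent: bond gives 136 − 39 = 97; no bond gives 41 − 0 = 41. No deviation. ✓
  Incompetent: no bond gives 41 − 0 = 41; bond gives 136 − 51 = 85. Would deviate. ✗
Try competent → no bond, incompetent → bond:
  Under separation the client infers type exactly: no bond → competent (pays 136), bond → incompetent (pays 41).
  Competent: no bond gives 136 − 0 = 136; bond gives 41 − 39 = 2. No deviation. ✓
  Incompetent: bond gives 41 − 51 = -10; no bond gives 136 − 0 = 136. Would deviate. ✗
Neither assignment is incentive-compatible.

None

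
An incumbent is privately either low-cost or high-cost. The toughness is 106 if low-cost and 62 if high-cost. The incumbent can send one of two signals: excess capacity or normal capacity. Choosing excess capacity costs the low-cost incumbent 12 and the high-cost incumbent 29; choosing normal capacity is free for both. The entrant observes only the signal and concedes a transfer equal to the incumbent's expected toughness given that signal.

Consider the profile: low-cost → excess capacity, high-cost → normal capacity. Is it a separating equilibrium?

No

If types separate, excess capacity earns payment 106 and normal capacity earns 62.
Low-cost: excess capacity gives 106 − 12 = 94; normal capacity gives 62 − 0 = 62. No deviation. ✓
High-cost: normal capacity gives 62 − 0 = 62; excess capacity gives 106 − 29 = 77. Would deviate. ✗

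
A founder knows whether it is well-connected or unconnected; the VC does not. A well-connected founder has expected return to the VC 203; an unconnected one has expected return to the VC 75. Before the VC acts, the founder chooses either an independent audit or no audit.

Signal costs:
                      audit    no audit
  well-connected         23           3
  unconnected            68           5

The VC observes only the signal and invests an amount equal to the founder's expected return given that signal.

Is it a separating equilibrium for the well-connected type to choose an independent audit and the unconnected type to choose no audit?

No

Under separation the VC infers type exactly: audit → well-connected (pays 203), no audit → unconnected (pays 75).
Well-connected: audit gives 203 − 23 = 180; no audit gives 75 − 3 = 72. No deviation. ✓
Unconnected: no audit gives 75 − 5 = 70; audit gives 203 − 68 = 135. Would deviate. ✗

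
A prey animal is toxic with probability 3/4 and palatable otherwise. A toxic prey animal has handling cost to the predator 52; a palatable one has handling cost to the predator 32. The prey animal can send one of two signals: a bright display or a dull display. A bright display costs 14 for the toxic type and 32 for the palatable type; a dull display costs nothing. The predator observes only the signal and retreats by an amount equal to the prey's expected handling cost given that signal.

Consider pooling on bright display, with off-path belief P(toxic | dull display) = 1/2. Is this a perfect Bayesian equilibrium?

No

On the equilibrium path (bright display) the predator holds the prior 3/4 and pays 3/4·52 + 1/4·32 = 47. Off-path (dull display) belief 1/2 gives 1/2·52 + 1/2·32 = 42.
Toxic: bright display gives 47 − 14 = 33; dull display gives 42 − 0 = 42. Deviates. ✗
Palatable: bright display gives 47 − 32 = 15; dull display gives 42 − 0 = 42. Deviates. ✗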